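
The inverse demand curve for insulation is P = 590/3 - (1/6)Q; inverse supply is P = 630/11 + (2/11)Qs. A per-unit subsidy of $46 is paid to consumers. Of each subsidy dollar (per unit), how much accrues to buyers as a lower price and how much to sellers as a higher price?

Pre-subsidy: 590/3 - (1/6)Q = 630/11 + (2/11)Q gives Q* = 400 and P* = 130.
With the rebate, buyers effectively pay Pb = Ps − 46, where Ps is the price sellers receive.
On the curves, Pb = 590/3 - (1/6)Q and Ps = 630/11 + (2/11)Q; the wedge Ps − Pb = 46 gives 630/11 + (2/11)Q − (590/3 - (1/6)Q) = 46, so Q' = 532.
Then Pb = 590/3 − (1/6)·532 = 108 and Ps = 630/11 + (2/11)·532 = 154.
Buyers' price falls by P* − Pb = 130 − 108 = 22; sellers' price rises by Ps − P* = 154 − 130 = 24.

Buyers gain $22 per unit; sellers gain $24 per unit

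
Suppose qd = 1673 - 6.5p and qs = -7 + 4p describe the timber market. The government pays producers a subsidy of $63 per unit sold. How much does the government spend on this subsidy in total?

Government cost = $49707

Pre-subsidy: 1673 - 6.5p = -7 + 4p gives p* = 160, q* = 633.
With the subsidy, sellers receive ps = pb + 63 for each unit, where pb is the price buyers pay.
Supply in terms of pb becomes qs = -7 + 4(pb + 63) = 245 + 4pb. Setting this equal to demand: 1673 - 6.5pb = 245 + 4pb, so pb = 136.
Sellers receive ps = 136 + 63 = 199; q' = 1673 − 6.5·136 = 789.
Government outlay = subsidy × quantity = 63 × 789 = 49707.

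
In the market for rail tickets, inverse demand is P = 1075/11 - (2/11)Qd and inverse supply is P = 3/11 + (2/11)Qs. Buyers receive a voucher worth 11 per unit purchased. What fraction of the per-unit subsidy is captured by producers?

Pre-subsidy: 1075/11 - (2/11)Q = 3/11 + (2/11)Q gives Q* = 268 and P* = 49.
With the rebate, buyers effectively pay Pb = Ps − 11, where Ps is the price sellers receive.
On the curves, Pb = 1075/11 - (2/11)Q and Ps = 3/11 + (2/11)Q; the wedge Ps − Pb = 11 gives 3/11 + (2/11)Q − (1075/11 - (2/11)Q) = 11, so Q' = 298.25.
Then Pb = 1075/11 − (2/11)·298.25 = 43.5 and Ps = 3/11 + (2/11)·298.25 = 54.5.
Buyers' price falls by P* − Pb = 49 − 43.5 = 5.5; sellers' price rises by Ps − P* = 54.5 − 49 = 5.5.
So producers capture 5.5/11 = 0.5 of each unit of subsidy.

Producer share = 0.5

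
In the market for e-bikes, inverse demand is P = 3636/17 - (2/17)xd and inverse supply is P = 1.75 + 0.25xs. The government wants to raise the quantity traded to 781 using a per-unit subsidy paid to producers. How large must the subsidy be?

At x = 781, from the demand curve buyers pay Pb = 3636/17 − (2/17)·781 = 122; from the supply curve sellers need Ps = 1.75 + 0.25·781 = 197.
The subsidy must fill the gap: s = Ps − Pb = 197 − 122 = 75.

Required subsidy s = 75 per unit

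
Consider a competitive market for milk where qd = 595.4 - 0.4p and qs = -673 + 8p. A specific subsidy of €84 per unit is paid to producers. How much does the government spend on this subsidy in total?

Government cost = €47628

Pre-subsidy: 595.4 - 0.4p = -673 + 8p gives p* = 151, q* = 535.
With the subsidy, sellers receive ps = pb + 84 for each unit, where pb is the price buyers pay.
Supply in terms of pb becomes qs = -673 + 8(pb + 84) = -1 + 8pb. Setting this equal to demand: 595.4 - 0.4pb = -1 + 8pb, so pb = 71.
Sellers receive ps = 71 + 84 = 155; q' = 595.4 − 0.4·71 = 567.
Government outlay = subsidy × quantity = 84 × 567 = 47628.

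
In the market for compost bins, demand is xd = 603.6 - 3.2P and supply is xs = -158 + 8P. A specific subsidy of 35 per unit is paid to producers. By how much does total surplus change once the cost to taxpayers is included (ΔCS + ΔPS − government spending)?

Net change in total surplus = -1400

Pre-subsidy: 603.6 - 3.2P = -158 + 8P gives P* = 68, x* = 386.
With the subsidy, sellers receive Ps = Pb + 35 for each unit, where Pb is the price buyers pay.
Supply in terms of Pb becomes xs = -158 + 8(Pb + 35) = 122 + 8Pb. Setting this equal to demand: 603.6 - 3.2Pb = 122 + 8Pb, so Pb = 43.
Sellers receive Ps = 43 + 35 = 78; x' = 603.6 − 3.2·43 = 466.
ΔCS = ½(386 + 466)(68 − 43) = 10650; ΔPS = ½(386 + 466)(78 − 68) = 4260.
Government spending = 35 × 466 = 16310.
Net change = 10650 + 4260 − 16310 = -1400. The loss equals the DWL triangle ½·35·80.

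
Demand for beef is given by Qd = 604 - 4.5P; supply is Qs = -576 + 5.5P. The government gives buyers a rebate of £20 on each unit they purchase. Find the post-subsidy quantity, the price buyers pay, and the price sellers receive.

Pre-subsidy: 604 - 4.5P = -576 + 5.5P gives P* = 118, Q* = 73.
With the rebate, buyers effectively pay Pb = Ps − 20, where Ps is the price sellers receive.
Demand in terms of Ps becomes Qd = 604 − 4.5(Ps − 20) = 694 - 4.5Ps. Setting this equal to supply: 694 - 4.5Ps = -576 + 5.5Ps, so Ps = 127.
Buyers pay Pb = 127 − 20 = 107; Q' = -576 + 5.5·127 = 122.5.

Q' = 122.5; buyers pay £107; sellers receive £127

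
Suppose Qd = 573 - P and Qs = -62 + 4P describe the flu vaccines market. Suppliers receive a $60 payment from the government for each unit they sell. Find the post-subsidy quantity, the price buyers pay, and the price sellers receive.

Q' = 494; buyers pay $79; sellers receive $139

Pre-subsidy: 573 - P = -62 + 4P gives P* = 127, Q* = 446.
With the subsidy, sellers receive Ps = Pb + 60 for each unit, where Pb is the price buyers pay.
Supply in terms of Pb becomes Qs = -62 + 4(Pb + 60) = 178 + 4Pb. Setting this equal to demand: 573 - Pb = 178 + 4Pb, so Pb = 79.
Sellers receive Ps = 79 + 60 = 139; Q' = 573 − 1·79 = 494.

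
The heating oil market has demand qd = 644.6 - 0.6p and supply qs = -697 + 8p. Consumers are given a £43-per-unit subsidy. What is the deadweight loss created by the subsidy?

Deadweight loss = £516

Pre-subsidy: 644.6 - 0.6p = -697 + 8p gives p* = 156, q* = 551.
With the rebate, buyers effectively pay pb = ps − 43, where ps is the price sellers receive.
Demand in terms of ps becomes qd = 644.6 − 0.6(ps − 43) = 670.4 - 0.6ps. Setting this equal to supply: 670.4 - 0.6ps = -697 + 8ps, so ps = 159.
Buyers pay pb = 159 − 43 = 116; q' = -697 + 8·159 = 575.
The subsidy expands output by 575 − 551 = 24 past the efficient level; on those units the gap between marginal cost and willingness to pay runs from 0 up to 43.
DWL = ½ × 43 × 24 = 516.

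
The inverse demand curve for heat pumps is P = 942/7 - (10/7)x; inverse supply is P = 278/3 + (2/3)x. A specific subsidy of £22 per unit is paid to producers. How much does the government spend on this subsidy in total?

Government cost = £671

Pre-subsidy: 942/7 - (10/7)x = 278/3 + (2/3)x gives x* = 20 and P* = 106.
With the subsidy, sellers receive Ps = Pb + 22 for each unit, where Pb is the price buyers pay.
On the curves, Pb = 942/7 - (10/7)x and Ps = 278/3 + (2/3)x; the wedge Ps − Pb = 22 gives 278/3 + (2/3)x − (942/7 - (10/7)x) = 22, so x' = 30.5.
Then Pb = 942/7 − (10/7)·30.5 = 91 and Ps = 278/3 + (2/3)·30.5 = 113.
Government outlay = subsidy × quantity = 22 × 30.5 = 671.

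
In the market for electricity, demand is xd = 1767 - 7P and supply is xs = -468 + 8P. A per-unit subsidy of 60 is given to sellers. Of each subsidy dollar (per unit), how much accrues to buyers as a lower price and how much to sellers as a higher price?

Buyers gain 32 per unit; sellers gain 28 per unit

Pre-subsidy: 1767 - 7P = -468 + 8P gives P* = 149, x* = 724.
With the subsidy, sellers receive Ps = Pb + 60 for each unit, where Pb is the price buyers pay.
Supply in terms of Pb becomes xs = -468 + 8(Pb + 60) = 12 + 8Pb. Setting this equal to demand: 1767 - 7Pb = 12 + 8Pb, so Pb = 117.
Sellers receive Ps = 117 + 60 = 177; x' = 1767 − 7·117 = 948.
Buyers' price falls by P* − Pb = 149 − 117 = 32; sellers' price rises by Ps − P* = 177 − 149 = 28.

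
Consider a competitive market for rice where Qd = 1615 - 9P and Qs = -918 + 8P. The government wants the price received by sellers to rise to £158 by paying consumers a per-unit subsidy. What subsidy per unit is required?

At a seller price of 158, quantity supplied is -918 + 8·158 = 346.
Buyers absorb 346 only when they pay Pb with 1615 − 9·Pb = 346, i.e. Pb = 141.
s = Ps − Pb = 158 − 141 = 17.

Required subsidy s = £17 per unit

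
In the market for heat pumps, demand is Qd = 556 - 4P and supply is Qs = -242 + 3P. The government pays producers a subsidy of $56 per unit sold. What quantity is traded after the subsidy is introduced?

Q' = 196

Pre-subsidy: 556 - 4P = -242 + 3P gives P* = 114, Q* = 100.
With the subsidy, sellers receive Ps = Pb + 56 for each unit, where Pb is the price buyers pay.
Supply in terms of Pb becomes Qs = -242 + 3(Pb + 56) = -74 + 3Pb. Setting this equal to demand: 556 - 4Pb = -74 + 3Pb, so Pb = 90.
Sellers receive Ps = 90 + 56 = 146; Q' = 556 − 4·90 = 196.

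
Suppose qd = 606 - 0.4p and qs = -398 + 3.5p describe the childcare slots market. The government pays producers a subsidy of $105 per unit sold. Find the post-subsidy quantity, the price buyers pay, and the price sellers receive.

Pre-subsidy: 606 - 0.4p = -398 + 3.5p gives p* = 10040/39, q* = 19618/39.
With the subsidy, sellers receive ps = pb + 105 for each unit, where pb is the price buyers pay.
Supply in terms of pb becomes qs = -398 + 3.5(pb + 105) = -30.5 + 3.5pb. Setting this equal to demand: 606 - 0.4pb = -30.5 + 3.5pb, so pb = 6365/39.
Sellers receive ps = 6365/39 + 105 = 10460/39; q' = 606 − 0.4·(6365/39) = 21088/39.

q' = 21088/39; buyers pay 6365/39; sellers receive 10460/39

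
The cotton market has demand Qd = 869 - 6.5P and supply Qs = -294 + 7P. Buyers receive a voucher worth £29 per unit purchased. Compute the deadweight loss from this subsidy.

Deadweight loss = 76531/54

Pre-subsidy: 869 - 6.5P = -294 + 7P gives P* = 2326/27, Q* = 8344/27.
With the rebate, buyers effectively pay Pb = Ps − 29, where Ps is the price sellers receive.
Demand in terms of Ps becomes Qd = 869 − 6.5(Ps − 29) = 1057.5 - 6.5Ps. Setting this equal to supply: 1057.5 - 6.5Ps = -294 + 7Ps, so Ps = 901/9.
Buyers pay Pb = 901/9 − 29 = 640/9; Q' = -294 + 7·(901/9) = 3661/9.
The subsidy expands output by 3661/9 − 8344/27 = 2639/27 past the efficient level; on those units the gap between marginal cost and willingness to pay runs from 0 up to 29.
DWL = ½ × 29 × 2639/27 = 76531/54.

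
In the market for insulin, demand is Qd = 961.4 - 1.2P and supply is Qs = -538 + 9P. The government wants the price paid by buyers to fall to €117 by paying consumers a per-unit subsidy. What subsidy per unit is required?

Required subsidy s = €34 per unit

At a buyer price of 117, quantity demanded is 961.4 − 1.2·117 = 821.
Sellers supply 821 only when they receive Ps with -538 + 9·Ps = 821, i.e. Ps = 151.
s = Ps − Pb = 151 − 117 = 34.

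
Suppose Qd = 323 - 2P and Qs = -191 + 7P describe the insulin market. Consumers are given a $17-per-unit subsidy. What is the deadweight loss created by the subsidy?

Deadweight loss = 2023/9

Pre-subsidy: 323 - 2P = -191 + 7P gives P* = 514/9, Q* = 1879/9.
With the rebate, buyers effectively pay Pb = Ps − 17, where Ps is the price sellers receive.
Demand in terms of Ps becomes Qd = 323 − 2(Ps − 17) = 357 - 2Ps. Setting this equal to supply: 357 - 2Ps = -191 + 7Ps, so Ps = 548/9.
Buyers pay Pb = 548/9 − 17 = 395/9; Q' = -191 + 7·(548/9) = 2117/9.
The subsidy expands output by 2117/9 − 1879/9 = 238/9 past the efficient level; on those units the gap between marginal cost and willingness to pay runs from 0 up to 17.
DWL = ½ × 17 × 238/9 = 2023/9.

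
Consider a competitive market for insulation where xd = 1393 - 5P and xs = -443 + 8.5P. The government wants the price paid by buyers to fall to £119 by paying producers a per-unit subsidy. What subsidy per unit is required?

Required subsidy s = £27 per unit

At a buyer price of 119, quantity demanded is 1393 − 5·119 = 798.
Sellers supply 798 only when they receive Ps with -443 + 8.5·Ps = 798, i.e. Ps = 146.
s = Ps − Pb = 146 − 119 = 27.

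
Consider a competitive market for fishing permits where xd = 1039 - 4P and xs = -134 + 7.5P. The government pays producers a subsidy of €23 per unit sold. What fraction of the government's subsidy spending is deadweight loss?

DWL / government spending = 30/691

Pre-subsidy: 1039 - 4P = -134 + 7.5P gives P* = 102, x* = 631.
With the subsidy, sellers receive Ps = Pb + 23 for each unit, where Pb is the price buyers pay.
Supply in terms of Pb becomes xs = -134 + 7.5(Pb + 23) = 38.5 + 7.5Pb. Setting this equal to demand: 1039 - 4Pb = 38.5 + 7.5Pb, so Pb = 87.
Sellers receive Ps = 87 + 23 = 110; x' = 1039 − 4·87 = 691.
ΔCS = ½(631 + 691)(102 − 87) = 9915; ΔPS = ½(631 + 691)(110 − 102) = 5288.
Government spending = 23 × 691 = 15893.
DWL = ½ × 23 × (691 − 631) = 690; fraction = 690 / 15893 = 30/691.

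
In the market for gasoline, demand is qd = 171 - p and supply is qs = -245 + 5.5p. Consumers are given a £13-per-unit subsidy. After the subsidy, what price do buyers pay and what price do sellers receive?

Buyers pay £53; sellers receive £66

Pre-subsidy: 171 - p = -245 + 5.5p gives p* = 64, q* = 107.
With the rebate, buyers effectively pay pb = ps − 13, where ps is the price sellers receive.
Demand in terms of ps becomes qd = 171 − 1(ps − 13) = 184 - ps. Setting this equal to supply: 184 - ps = -245 + 5.5ps, so ps = 66.
Buyers pay pb = 66 − 13 = 53; q' = -245 + 5.5·66 = 118.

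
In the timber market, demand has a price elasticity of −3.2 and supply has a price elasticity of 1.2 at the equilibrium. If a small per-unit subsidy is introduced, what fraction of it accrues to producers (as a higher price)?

For a small subsidy around the equilibrium, the benefit split depends on the relative slopes, which at a point are proportional to the elasticities.
Buyer share = εs/(εs + |εd|) = 1.2/(1.2 + 3.2) = 3/11; seller share = |εd|/(εs + |εd|) = 8/11.
So producers capture 8/11 of the subsidy.

Producer share = 8/11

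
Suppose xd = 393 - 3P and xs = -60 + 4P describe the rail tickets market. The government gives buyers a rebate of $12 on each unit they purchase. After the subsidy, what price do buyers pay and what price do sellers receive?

Buyers pay 405/7; sellers receive 489/7

Pre-subsidy: 393 - 3P = -60 + 4P gives P* = 453/7, x* = 1392/7.
With the rebate, buyers effectively pay Pb = Ps − 12, where Ps is the price sellers receive.
Demand in terms of Ps becomes xd = 393 − 3(Ps − 12) = 429 - 3Ps. Setting this equal to supply: 429 - 3Ps = -60 + 4Ps, so Ps = 489/7.
Buyers pay Pb = 489/7 − 12 = 405/7; x' = -60 + 4·(489/7) = 1536/7.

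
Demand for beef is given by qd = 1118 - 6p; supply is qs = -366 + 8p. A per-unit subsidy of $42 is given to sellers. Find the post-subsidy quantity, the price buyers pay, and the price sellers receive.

Pre-subsidy: 1118 - 6p = -366 + 8p gives p* = 106, q* = 482.
With the subsidy, sellers receive ps = pb + 42 for each unit, where pb is the price buyers pay.
Supply in terms of pb becomes qs = -366 + 8(pb + 42) = -30 + 8pb. Setting this equal to demand: 1118 - 6pb = -30 + 8pb, so pb = 82.
Sellers receive ps = 82 + 42 = 124; q' = 1118 − 6·82 = 626.

q' = 626; buyers pay $82; sellers receive $124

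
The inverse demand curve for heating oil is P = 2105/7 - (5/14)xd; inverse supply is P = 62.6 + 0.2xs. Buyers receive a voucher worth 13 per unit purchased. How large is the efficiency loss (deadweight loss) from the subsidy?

Pre-subsidy: 2105/7 - (5/14)x = 62.6 + 0.2x gives x* = 5556/13 and P* = 1925/13.
With the rebate, buyers effectively pay Pb = Ps − 13, where Ps is the price sellers receive.
On the curves, Pb = 2105/7 - (5/14)x and Ps = 62.6 + 0.2x; the wedge Ps − Pb = 13 gives 62.6 + 0.2x − (2105/7 - (5/14)x) = 13, so x' = 17578/39.
Then Pb = 2105/7 − (5/14)·(17578/39) = 5450/39 and Ps = 62.6 + 0.2·(17578/39) = 5957/39.
The subsidy expands output by 17578/39 − 5556/13 = 70/3 past the efficient level; on those units the gap between marginal cost and willingness to pay runs from 0 up to 13.
DWL = ½ × 13 × 70/3 = 455/3.

Deadweight loss = 455/3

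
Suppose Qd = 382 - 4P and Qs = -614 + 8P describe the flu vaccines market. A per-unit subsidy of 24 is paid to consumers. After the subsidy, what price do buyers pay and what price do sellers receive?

Buyers pay 67; sellers receive 91

Pre-subsidy: 382 - 4P = -614 + 8P gives P* = 83, Q* = 50.
With the rebate, buyers effectively pay Pb = Ps − 24, where Ps is the price sellers receive.
Demand in terms of Ps becomes Qd = 382 − 4(Ps − 24) = 478 - 4Ps. Setting this equal to supply: 478 - 4Ps = -614 + 8Ps, so Ps = 91.
Buyers pay Pb = 91 − 24 = 67; Q' = -614 + 8·91 = 114.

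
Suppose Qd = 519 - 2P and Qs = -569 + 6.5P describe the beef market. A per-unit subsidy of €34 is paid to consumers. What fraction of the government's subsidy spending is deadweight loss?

DWL / government spending = 26/315

Pre-subsidy: 519 - 2P = -569 + 6.5P gives P* = 128, Q* = 263.
With the rebate, buyers effectively pay Pb = Ps − 34, where Ps is the price sellers receive.
Demand in terms of Ps becomes Qd = 519 − 2(Ps − 34) = 587 - 2Ps. Setting this equal to supply: 587 - 2Ps = -569 + 6.5Ps, so Ps = 136.
Buyers pay Pb = 136 − 34 = 102; Q' = -569 + 6.5·136 = 315.
ΔCS = ½(263 + 315)(128 − 102) = 7514; ΔPS = ½(263 + 315)(136 − 128) = 2312.
Government spending = 34 × 315 = 10710.
DWL = ½ × 34 × (315 − 263) = 884; fraction = 884 / 10710 = 26/315.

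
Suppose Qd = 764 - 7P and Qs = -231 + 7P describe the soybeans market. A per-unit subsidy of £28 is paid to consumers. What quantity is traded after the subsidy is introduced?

Q' = 364.5

Pre-subsidy: 764 - 7P = -231 + 7P gives P* = 995/14, Q* = 266.5.
With the rebate, buyers effectively pay Pb = Ps − 28, where Ps is the price sellers receive.
Demand in terms of Ps becomes Qd = 764 − 7(Ps − 28) = 960 - 7Ps. Setting this equal to supply: 960 - 7Ps = -231 + 7Ps, so Ps = 1191/14.
Buyers pay Pb = 1191/14 − 28 = 799/14; Q' = -231 + 7·(1191/14) = 364.5.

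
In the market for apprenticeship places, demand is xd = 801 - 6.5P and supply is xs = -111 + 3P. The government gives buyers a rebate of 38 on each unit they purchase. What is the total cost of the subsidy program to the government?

Government cost = 9690

Pre-subsidy: 801 - 6.5P = -111 + 3P gives P* = 96, x* = 177.
With the rebate, buyers effectively pay Pb = Ps − 38, where Ps is the price sellers receive.
Demand in terms of Ps becomes xd = 801 − 6.5(Ps − 38) = 1048 - 6.5Ps. Setting this equal to supply: 1048 - 6.5Ps = -111 + 3Ps, so Ps = 122.
Buyers pay Pb = 122 − 38 = 84; x' = -111 + 3·122 = 255.
Government outlay = subsidy × quantity = 38 × 255 = 9690.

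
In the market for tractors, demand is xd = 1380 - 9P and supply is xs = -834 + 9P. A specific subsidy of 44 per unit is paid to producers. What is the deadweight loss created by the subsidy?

Deadweight loss = 4356

Pre-subsidy: 1380 - 9P = -834 + 9P gives P* = 123, x* = 273.
With the subsidy, sellers receive Ps = Pb + 44 for each unit, where Pb is the price buyers pay.
Supply in terms of Pb becomes xs = -834 + 9(Pb + 44) = -438 + 9Pb. Setting this equal to demand: 1380 - 9Pb = -438 + 9Pb, so Pb = 101.
Sellers receive Ps = 101 + 44 = 145; x' = 1380 − 9·101 = 471.
The subsidy expands output by 471 − 273 = 198 past the efficient level; on those units the gap between marginal cost and willingness to pay runs from 0 up to 44.
DWL = ½ × 44 × 198 = 4356.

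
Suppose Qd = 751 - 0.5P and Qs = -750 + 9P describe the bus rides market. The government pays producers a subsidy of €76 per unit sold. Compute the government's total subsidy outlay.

Government cost = €53808

Pre-subsidy: 751 - 0.5P = -750 + 9P gives P* = 158, Q* = 672.
With the subsidy, sellers receive Ps = Pb + 76 for each unit, where Pb is the price buyers pay.
Supply in terms of Pb becomes Qs = -750 + 9(Pb + 76) = -66 + 9Pb. Setting this equal to demand: 751 - 0.5Pb = -66 + 9Pb, so Pb = 86.
Sellers receive Ps = 86 + 76 = 162; Q' = 751 − 0.5·86 = 708.
Government outlay = subsidy × quantity = 76 × 708 = 53808.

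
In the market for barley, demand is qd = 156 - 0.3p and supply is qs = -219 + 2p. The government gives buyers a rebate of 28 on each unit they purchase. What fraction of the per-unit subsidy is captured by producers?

Pre-subsidy: 156 - 0.3p = -219 + 2p gives p* = 3750/23, q* = 2463/23.
With the rebate, buyers effectively pay pb = ps − 28, where ps is the price sellers receive.
Demand in terms of ps becomes qd = 156 − 0.3(ps − 28) = 164.4 - 0.3ps. Setting this equal to supply: 164.4 - 0.3ps = -219 + 2ps, so ps = 3834/23.
Buyers pay pb = 3834/23 − 28 = 3190/23; q' = -219 + 2·(3834/23) = 2631/23.
Buyers' price falls by p* − pb = 3750/23 − 3190/23 = 560/23; sellers' price rises by ps − p* = 3834/23 − 3750/23 = 84/23.
So producers capture (84/23)/28 = 3/23 of each unit of subsidy.

Producer share = 3/23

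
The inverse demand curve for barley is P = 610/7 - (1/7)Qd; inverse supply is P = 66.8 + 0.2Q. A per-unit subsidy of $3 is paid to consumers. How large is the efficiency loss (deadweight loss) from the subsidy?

Deadweight loss = $13.125

Pre-subsidy: 610/7 - (1/7)Q = 66.8 + 0.2Q gives Q* = 178/3 and P* = 236/3.
With the rebate, buyers effectively pay Pb = Ps − 3, where Ps is the price sellers receive.
On the curves, Pb = 610/7 - (1/7)Q and Ps = 66.8 + 0.2Q; the wedge Ps − Pb = 3 gives 66.8 + 0.2Q − (610/7 - (1/7)Q) = 3, so Q' = 817/12.
Then Pb = 610/7 − (1/7)·(817/12) = 929/12 and Ps = 66.8 + 0.2·(817/12) = 965/12.
The subsidy expands output by 817/12 − 178/3 = 8.75 past the efficient level; on those units the gap between marginal cost and willingness to pay runs from 0 up to 3.
DWL = ½ × 3 × 8.75 = 13.125.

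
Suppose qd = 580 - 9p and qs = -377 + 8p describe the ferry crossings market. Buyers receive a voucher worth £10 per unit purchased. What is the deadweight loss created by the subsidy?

Deadweight loss = 3600/17

Pre-subsidy: 580 - 9p = -377 + 8p gives p* = 957/17, q* = 1247/17.
With the rebate, buyers effectively pay pb = ps − 10, where ps is the price sellers receive.
Demand in terms of ps becomes qd = 580 − 9(ps − 10) = 670 - 9ps. Setting this equal to supply: 670 - 9ps = -377 + 8ps, so ps = 1047/17.
Buyers pay pb = 1047/17 − 10 = 877/17; q' = -377 + 8·(1047/17) = 1967/17.
The subsidy expands output by 1967/17 − 1247/17 = 720/17 past the efficient level; on those units the gap between marginal cost and willingness to pay runs from 0 up to 10.
DWL = ½ × 10 × 720/17 = 3600/17.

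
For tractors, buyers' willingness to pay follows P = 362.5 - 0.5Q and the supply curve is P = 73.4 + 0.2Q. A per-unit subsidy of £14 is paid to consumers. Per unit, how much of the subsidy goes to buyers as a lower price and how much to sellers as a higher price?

Pre-subsidy: 362.5 - 0.5Q = 73.4 + 0.2Q gives Q* = 413 and P* = 156.
With the rebate, buyers effectively pay Pb = Ps − 14, where Ps is the price sellers receive.
On the curves, Pb = 362.5 - 0.5Q and Ps = 73.4 + 0.2Q; the wedge Ps − Pb = 14 gives 73.4 + 0.2Q − (362.5 - 0.5Q) = 14, so Q' = 433.
Then Pb = 362.5 − 0.5·433 = 146 and Ps = 73.4 + 0.2·433 = 160.
Buyers' price falls by P* − Pb = 156 − 146 = 10; sellers' price rises by Ps − P* = 160 − 156 = 4.

Buyers gain £10 per unit; sellers gain £4 per unit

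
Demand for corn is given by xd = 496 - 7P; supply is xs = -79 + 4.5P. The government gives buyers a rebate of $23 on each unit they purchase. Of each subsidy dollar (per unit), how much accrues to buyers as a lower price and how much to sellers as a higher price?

Buyers gain $9 per unit; sellers gain $14 per unit

Pre-subsidy: 496 - 7P = -79 + 4.5P gives P* = 50, x* = 146.
With the rebate, buyers effectively pay Pb = Ps − 23, where Ps is the price sellers receive.
Demand in terms of Ps becomes xd = 496 − 7(Ps − 23) = 657 - 7Ps. Setting this equal to supply: 657 - 7Ps = -79 + 4.5Ps, so Ps = 64.
Buyers pay Pb = 64 − 23 = 41; x' = -79 + 4.5·64 = 209.
Buyers' price falls by P* − Pb = 50 − 41 = 9; sellers' price rises by Ps − P* = 64 − 50 = 14.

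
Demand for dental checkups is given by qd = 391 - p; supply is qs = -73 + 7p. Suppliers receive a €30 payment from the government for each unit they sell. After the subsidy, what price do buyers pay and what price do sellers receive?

Buyers pay €31.75; sellers receive €61.75

Pre-subsidy: 391 - p = -73 + 7p gives p* = 58, q* = 333.
With the subsidy, sellers receive ps = pb + 30 for each unit, where pb is the price buyers pay.
Supply in terms of pb becomes qs = -73 + 7(pb + 30) = 137 + 7pb. Setting this equal to demand: 391 - pb = 137 + 7pb, so pb = 31.75.
Sellers receive ps = 31.75 + 30 = 61.75; q' = 391 − 1·31.75 = 359.25.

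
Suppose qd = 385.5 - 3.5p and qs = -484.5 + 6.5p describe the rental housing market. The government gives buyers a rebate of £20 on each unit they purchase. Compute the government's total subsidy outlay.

Pre-subsidy: 385.5 - 3.5p = -484.5 + 6.5p gives p* = 87, q* = 81.
With the rebate, buyers effectively pay pb = ps − 20, where ps is the price sellers receive.
Demand in terms of ps becomes qd = 385.5 − 3.5(ps − 20) = 455.5 - 3.5ps. Setting this equal to supply: 455.5 - 3.5ps = -484.5 + 6.5ps, so ps = 94.
Buyers pay pb = 94 − 20 = 74; q' = -484.5 + 6.5·94 = 126.5.
Government outlay = subsidy × quantity = 20 × 126.5 = 2530.

Government cost = £2530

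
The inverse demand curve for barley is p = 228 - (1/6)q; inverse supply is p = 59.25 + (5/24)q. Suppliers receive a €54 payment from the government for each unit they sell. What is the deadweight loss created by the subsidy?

Pre-subsidy: 228 - (1/6)q = 59.25 + (5/24)q gives q* = 450 and p* = 153.
With the subsidy, sellers receive ps = pb + 54 for each unit, where pb is the price buyers pay.
On the curves, pb = 228 - (1/6)q and ps = 59.25 + (5/24)q; the wedge ps − pb = 54 gives 59.25 + (5/24)q − (228 - (1/6)q) = 54, so q' = 594.
Then pb = 228 − (1/6)·594 = 129 and ps = 59.25 + (5/24)·594 = 183.
The subsidy expands output by 594 − 450 = 144 past the efficient level; on those units the gap between marginal cost and willingness to pay runs from 0 up to 54.
DWL = ½ × 54 × 144 = 3888.

Deadweight loss = €3888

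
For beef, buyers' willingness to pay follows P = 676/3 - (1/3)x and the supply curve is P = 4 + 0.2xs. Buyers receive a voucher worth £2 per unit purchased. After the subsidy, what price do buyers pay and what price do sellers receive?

Buyers pay £85.75; sellers receive £87.75

Pre-subsidy: 676/3 - (1/3)x = 4 + 0.2x gives x* = 415 and P* = 87.
With the rebate, buyers effectively pay Pb = Ps − 2, where Ps is the price sellers receive.
On the curves, Pb = 676/3 - (1/3)x and Ps = 4 + 0.2x; the wedge Ps − Pb = 2 gives 4 + 0.2x − (676/3 - (1/3)x) = 2, so x' = 418.75.
Then Pb = 676/3 − (1/3)·418.75 = 85.75 and Ps = 4 + 0.2·418.75 = 87.75.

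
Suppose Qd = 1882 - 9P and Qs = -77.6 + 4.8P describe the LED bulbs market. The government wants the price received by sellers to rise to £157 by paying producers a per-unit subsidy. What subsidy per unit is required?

Required subsidy s = £23 per unit

At a seller price of 157, quantity supplied is -77.6 + 4.8·157 = 676.
Buyers absorb 676 only when they pay Pb with 1882 − 9·Pb = 676, i.e. Pb = 134.
s = Ps − Pb = 157 − 134 = 23.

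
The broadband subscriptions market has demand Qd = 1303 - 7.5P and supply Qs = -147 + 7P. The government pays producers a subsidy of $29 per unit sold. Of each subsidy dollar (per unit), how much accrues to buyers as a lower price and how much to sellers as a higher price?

Buyers gain $14 per unit; sellers gain $15 per unit

Pre-subsidy: 1303 - 7.5P = -147 + 7P gives P* = 100, Q* = 553.
With the subsidy, sellers receive Ps = Pb + 29 for each unit, where Pb is the price buyers pay.
Supply in terms of Pb becomes Qs = -147 + 7(Pb + 29) = 56 + 7Pb. Setting this equal to demand: 1303 - 7.5Pb = 56 + 7Pb, so Pb = 86.
Sellers receive Ps = 86 + 29 = 115; Q' = 1303 − 7.5·86 = 658.
Buyers' price falls by P* − Pb = 100 − 86 = 14; sellers' price rises by Ps − P* = 115 − 100 = 15.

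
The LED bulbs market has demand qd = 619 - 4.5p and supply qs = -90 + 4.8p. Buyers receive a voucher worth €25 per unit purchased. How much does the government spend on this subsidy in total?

Government cost = €8350

Pre-subsidy: 619 - 4.5p = -90 + 4.8p gives p* = 7090/93, q* = 8554/31.
With the rebate, buyers effectively pay pb = ps − 25, where ps is the price sellers receive.
Demand in terms of ps becomes qd = 619 − 4.5(ps − 25) = 731.5 - 4.5ps. Setting this equal to supply: 731.5 - 4.5ps = -90 + 4.8ps, so ps = 265/3.
Buyers pay pb = 265/3 − 25 = 190/3; q' = -90 + 4.8·(265/3) = 334.
Government outlay = subsidy × quantity = 25 × 334 = 8350.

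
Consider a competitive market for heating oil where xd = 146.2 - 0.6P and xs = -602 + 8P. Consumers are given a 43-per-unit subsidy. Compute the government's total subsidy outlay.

Government cost = 5074

Pre-subsidy: 146.2 - 0.6P = -602 + 8P gives P* = 87, x* = 94.
With the rebate, buyers effectively pay Pb = Ps − 43, where Ps is the price sellers receive.
Demand in terms of Ps becomes xd = 146.2 − 0.6(Ps − 43) = 172 - 0.6Ps. Setting this equal to supply: 172 - 0.6Ps = -602 + 8Ps, so Ps = 90.
Buyers pay Pb = 90 − 43 = 47; x' = -602 + 8·90 = 118.
Government outlay = subsidy × quantity = 43 × 118 = 5074.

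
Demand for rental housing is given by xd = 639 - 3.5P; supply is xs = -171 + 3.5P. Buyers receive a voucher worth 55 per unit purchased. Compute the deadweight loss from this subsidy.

Pre-subsidy: 639 - 3.5P = -171 + 3.5P gives P* = 810/7, x* = 234.
With the rebate, buyers effectively pay Pb = Ps − 55, where Ps is the price sellers receive.
Demand in terms of Ps becomes xd = 639 − 3.5(Ps − 55) = 831.5 - 3.5Ps. Setting this equal to supply: 831.5 - 3.5Ps = -171 + 3.5Ps, so Ps = 2005/14.
Buyers pay Pb = 2005/14 − 55 = 1235/14; x' = -171 + 3.5·(2005/14) = 330.25.
The subsidy expands output by 330.25 − 234 = 96.25 past the efficient level; on those units the gap between marginal cost and willingness to pay runs from 0 up to 55.
DWL = ½ × 55 × 96.25 = 2646.875.

Deadweight loss = 2646.875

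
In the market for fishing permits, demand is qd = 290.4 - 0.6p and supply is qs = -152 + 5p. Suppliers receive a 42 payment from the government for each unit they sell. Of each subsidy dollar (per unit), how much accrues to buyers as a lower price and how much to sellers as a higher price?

Buyers gain 37.5 per unit; sellers gain 4.5 per unit

Pre-subsidy: 290.4 - 0.6p = -152 + 5p gives p* = 79, q* = 243.
With the subsidy, sellers receive ps = pb + 42 for each unit, where pb is the price buyers pay.
Supply in terms of pb becomes qs = -152 + 5(pb + 42) = 58 + 5pb. Setting this equal to demand: 290.4 - 0.6pb = 58 + 5pb, so pb = 41.5.
Sellers receive ps = 41.5 + 42 = 83.5; q' = 290.4 − 0.6·41.5 = 265.5.
Buyers' price falls by p* − pb = 79 − 41.5 = 37.5; sellers' price rises by ps − p* = 83.5 − 79 = 4.5.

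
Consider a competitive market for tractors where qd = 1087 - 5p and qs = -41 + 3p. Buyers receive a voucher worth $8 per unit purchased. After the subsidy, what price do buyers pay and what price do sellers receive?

Buyers pay $138; sellers receive $146

Pre-subsidy: 1087 - 5p = -41 + 3p gives p* = 141, q* = 382.
With the rebate, buyers effectively pay pb = ps − 8, where ps is the price sellers receive.
Demand in terms of ps becomes qd = 1087 − 5(ps − 8) = 1127 - 5ps. Setting this equal to supply: 1127 - 5ps = -41 + 3ps, so ps = 146.
Buyers pay pb = 146 − 8 = 138; q' = -41 + 3·146 = 397.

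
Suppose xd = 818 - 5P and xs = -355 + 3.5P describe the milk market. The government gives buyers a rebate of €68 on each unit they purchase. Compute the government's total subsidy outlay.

Government cost = €18224

Pre-subsidy: 818 - 5P = -355 + 3.5P gives P* = 138, x* = 128.
With the rebate, buyers effectively pay Pb = Ps − 68, where Ps is the price sellers receive.
Demand in terms of Ps becomes xd = 818 − 5(Ps − 68) = 1158 - 5Ps. Setting this equal to supply: 1158 - 5Ps = -355 + 3.5Ps, so Ps = 178.
Buyers pay Pb = 178 − 68 = 110; x' = -355 + 3.5·178 = 268.
Government outlay = subsidy × quantity = 68 × 268 = 18224.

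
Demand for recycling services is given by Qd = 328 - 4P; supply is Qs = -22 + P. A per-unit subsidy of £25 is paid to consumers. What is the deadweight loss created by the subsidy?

Deadweight loss = £250

Pre-subsidy: 328 - 4P = -22 + P gives P* = 70, Q* = 48.
With the rebate, buyers effectively pay Pb = Ps − 25, where Ps is the price sellers receive.
Demand in terms of Ps becomes Qd = 328 − 4(Ps − 25) = 428 - 4Ps. Setting this equal to supply: 428 - 4Ps = -22 + Ps, so Ps = 90.
Buyers pay Pb = 90 − 25 = 65; Q' = -22 + 1·90 = 68.
The subsidy expands output by 68 − 48 = 20 past the efficient level; on those units the gap between marginal cost and willingness to pay runs from 0 up to 25.
DWL = ½ × 25 × 20 = 250.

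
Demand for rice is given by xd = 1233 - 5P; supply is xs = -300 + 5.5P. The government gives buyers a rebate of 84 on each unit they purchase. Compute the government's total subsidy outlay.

Pre-subsidy: 1233 - 5P = -300 + 5.5P gives P* = 146, x* = 503.
With the rebate, buyers effectively pay Pb = Ps − 84, where Ps is the price sellers receive.
Demand in terms of Ps becomes xd = 1233 − 5(Ps − 84) = 1653 - 5Ps. Setting this equal to supply: 1653 - 5Ps = -300 + 5.5Ps, so Ps = 186.
Buyers pay Pb = 186 − 84 = 102; x' = -300 + 5.5·186 = 723.
Government outlay = subsidy × quantity = 84 × 723 = 60732.

Government cost = 60732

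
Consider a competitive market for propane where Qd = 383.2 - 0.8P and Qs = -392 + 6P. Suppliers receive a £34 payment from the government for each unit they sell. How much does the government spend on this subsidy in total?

Government cost = £10744

Pre-subsidy: 383.2 - 0.8P = -392 + 6P gives P* = 114, Q* = 292.
With the subsidy, sellers receive Ps = Pb + 34 for each unit, where Pb is the price buyers pay.
Supply in terms of Pb becomes Qs = -392 + 6(Pb + 34) = -188 + 6Pb. Setting this equal to demand: 383.2 - 0.8Pb = -188 + 6Pb, so Pb = 84.
Sellers receive Ps = 84 + 34 = 118; Q' = 383.2 − 0.8·84 = 316.
Government outlay = subsidy × quantity = 34 × 316 = 10744.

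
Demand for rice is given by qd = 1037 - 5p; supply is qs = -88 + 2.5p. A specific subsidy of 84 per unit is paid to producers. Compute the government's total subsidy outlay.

Pre-subsidy: 1037 - 5p = -88 + 2.5p gives p* = 150, q* = 287.
With the subsidy, sellers receive ps = pb + 84 for each unit, where pb is the price buyers pay.
Supply in terms of pb becomes qs = -88 + 2.5(pb + 84) = 122 + 2.5pb. Setting this equal to demand: 1037 - 5pb = 122 + 2.5pb, so pb = 122.
Sellers receive ps = 122 + 84 = 206; q' = 1037 − 5·122 = 427.
Government outlay = subsidy × quantity = 84 × 427 = 35868.

Government cost = 35868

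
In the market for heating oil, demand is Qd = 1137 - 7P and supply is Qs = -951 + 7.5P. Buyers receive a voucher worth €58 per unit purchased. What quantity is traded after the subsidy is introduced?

Q' = 339

Pre-subsidy: 1137 - 7P = -951 + 7.5P gives P* = 144, Q* = 129.
With the rebate, buyers effectively pay Pb = Ps − 58, where Ps is the price sellers receive.
Demand in terms of Ps becomes Qd = 1137 − 7(Ps − 58) = 1543 - 7Ps. Setting this equal to supply: 1543 - 7Ps = -951 + 7.5Ps, so Ps = 172.
Buyers pay Pb = 172 − 58 = 114; Q' = -951 + 7.5·172 = 339.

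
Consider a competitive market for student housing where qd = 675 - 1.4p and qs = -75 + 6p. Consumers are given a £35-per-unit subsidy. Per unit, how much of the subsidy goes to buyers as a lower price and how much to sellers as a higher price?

Pre-subsidy: 675 - 1.4p = -75 + 6p gives p* = 3750/37, q* = 19725/37.
With the rebate, buyers effectively pay pb = ps − 35, where ps is the price sellers receive.
Demand in terms of ps becomes qd = 675 − 1.4(ps − 35) = 724 - 1.4ps. Setting this equal to supply: 724 - 1.4ps = -75 + 6ps, so ps = 3995/37.
Buyers pay pb = 3995/37 − 35 = 2700/37; q' = -75 + 6·(3995/37) = 21195/37.
Buyers' price falls by p* − pb = 3750/37 − 2700/37 = 1050/37; sellers' price rises by ps − p* = 3995/37 − 3750/37 = 245/37.

Buyers gain 1050/37 per unit; sellers gain 245/37 per unit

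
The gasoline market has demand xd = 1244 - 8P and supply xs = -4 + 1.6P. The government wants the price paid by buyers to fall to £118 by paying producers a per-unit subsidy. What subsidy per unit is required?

At a buyer price of 118, quantity demanded is 1244 − 8·118 = 300.
Sellers supply 300 only when they receive Ps with -4 + 1.6·Ps = 300, i.e. Ps = 190.
s = Ps − Pb = 190 − 118 = 72.

Required subsidy s = £72 per unit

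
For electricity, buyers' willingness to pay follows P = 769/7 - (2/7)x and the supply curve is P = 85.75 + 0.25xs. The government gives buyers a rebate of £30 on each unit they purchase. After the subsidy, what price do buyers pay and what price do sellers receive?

Pre-subsidy: 769/7 - (2/7)x = 85.75 + 0.25x gives x* = 45 and P* = 97.
With the rebate, buyers effectively pay Pb = Ps − 30, where Ps is the price sellers receive.
On the curves, Pb = 769/7 - (2/7)x and Ps = 85.75 + 0.25x; the wedge Ps − Pb = 30 gives 85.75 + 0.25x − (769/7 - (2/7)x) = 30, so x' = 101.
Then Pb = 769/7 − (2/7)·101 = 81 and Ps = 85.75 + 0.25·101 = 111.

Buyers pay £81; sellers receive £111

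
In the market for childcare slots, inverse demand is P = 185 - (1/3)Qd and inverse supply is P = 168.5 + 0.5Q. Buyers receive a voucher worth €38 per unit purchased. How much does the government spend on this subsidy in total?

Government cost = €2485.2

Pre-subsidy: 185 - (1/3)Q = 168.5 + 0.5Q gives Q* = 19.8 and P* = 178.4.
With the rebate, buyers effectively pay Pb = Ps − 38, where Ps is the price sellers receive.
On the curves, Pb = 185 - (1/3)Q and Ps = 168.5 + 0.5Q; the wedge Ps − Pb = 38 gives 168.5 + 0.5Q − (185 - (1/3)Q) = 38, so Q' = 65.4.
Then Pb = 185 − (1/3)·65.4 = 163.2 and Ps = 168.5 + 0.5·65.4 = 201.2.
Government outlay = subsidy × quantity = 38 × 65.4 = 2485.2.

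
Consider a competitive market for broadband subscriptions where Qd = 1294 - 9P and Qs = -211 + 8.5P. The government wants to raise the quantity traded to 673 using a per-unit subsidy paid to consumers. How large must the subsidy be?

At Q = 673, invert demand for the buyer price: Pb = (1294 − 673)/9 = 69; invert supply for the seller price: Ps = (673 − (-211))/8.5 = 104.
The subsidy must fill the gap: s = Ps − Pb = 104 − 69 = 35.

Required subsidy s = 35 per unit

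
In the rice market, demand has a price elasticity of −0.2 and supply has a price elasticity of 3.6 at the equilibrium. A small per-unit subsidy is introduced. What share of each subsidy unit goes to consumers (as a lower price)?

Consumer share = 18/19

For a small subsidy around the equilibrium, the benefit split depends on the relative slopes, which at a point are proportional to the elasticities.
Buyer share = εs/(εs + |εd|) = 3.6/(3.6 + 0.2) = 18/19; seller share = |εd|/(εs + |εd|) = 1/19.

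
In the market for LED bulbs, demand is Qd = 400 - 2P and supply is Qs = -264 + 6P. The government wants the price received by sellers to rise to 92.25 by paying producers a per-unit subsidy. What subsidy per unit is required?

Required subsidy s = 37 per unit

At a seller price of 92.25, quantity supplied is -264 + 6·92.25 = 289.5.
Buyers absorb 289.5 only when they pay Pb with 400 − 2·Pb = 289.5, i.e. Pb = 55.25.
s = Ps − Pb = 92.25 − 55.25 = 37.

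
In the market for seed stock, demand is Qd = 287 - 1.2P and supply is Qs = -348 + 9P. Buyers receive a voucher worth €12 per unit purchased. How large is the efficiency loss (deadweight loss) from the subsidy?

Deadweight loss = 1296/17

Pre-subsidy: 287 - 1.2P = -348 + 9P gives P* = 3175/51, Q* = 3609/17.
With the rebate, buyers effectively pay Pb = Ps − 12, where Ps is the price sellers receive.
Demand in terms of Ps becomes Qd = 287 − 1.2(Ps − 12) = 301.4 - 1.2Ps. Setting this equal to supply: 301.4 - 1.2Ps = -348 + 9Ps, so Ps = 191/3.
Buyers pay Pb = 191/3 − 12 = 155/3; Q' = -348 + 9·(191/3) = 225.
The subsidy expands output by 225 − 3609/17 = 216/17 past the efficient level; on those units the gap between marginal cost and willingness to pay runs from 0 up to 12.
DWL = ½ × 12 × 216/17 = 1296/17.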